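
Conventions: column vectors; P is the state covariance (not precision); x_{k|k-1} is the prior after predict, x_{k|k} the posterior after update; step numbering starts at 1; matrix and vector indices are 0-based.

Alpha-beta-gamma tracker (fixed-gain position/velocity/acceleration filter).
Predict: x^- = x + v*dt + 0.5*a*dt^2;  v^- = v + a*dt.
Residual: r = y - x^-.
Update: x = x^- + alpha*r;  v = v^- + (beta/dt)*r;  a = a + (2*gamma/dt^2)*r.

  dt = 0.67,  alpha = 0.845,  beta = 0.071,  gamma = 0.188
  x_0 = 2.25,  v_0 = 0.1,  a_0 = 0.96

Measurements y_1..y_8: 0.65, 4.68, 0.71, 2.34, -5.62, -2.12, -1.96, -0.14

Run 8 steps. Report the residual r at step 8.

resid = 7.8531

step 1: x_pred=2.5325  r=-1.8825  x^+=0.9418  v^+=0.5437  a^+=-0.6168
step 2: x_pred=1.1676  r=3.5124  x^+=4.1356  v^+=0.5027  a^+=2.3252
step 3: x_pred=4.9943  r=-4.2843  x^+=1.3741  v^+=1.6066  a^+=-1.2633
step 4: x_pred=2.1669  r=0.1731  x^+=2.3132  v^+=0.7785  a^+=-1.1183
step 5: x_pred=2.5837  r=-8.2037  x^+=-4.3484  v^+=-0.8402  a^+=-7.9898
step 6: x_pred=-6.7046  r=4.5846  x^+=-2.8306  v^+=-5.7075  a^+=-4.1497
step 7: x_pred=-7.5860  r=5.6260  x^+=-2.8320  v^+=-7.8916  a^+=0.5627
step 8: x_pred=-7.9931  r=7.8531  x^+=-1.3572  v^+=-6.6824  a^+=7.1405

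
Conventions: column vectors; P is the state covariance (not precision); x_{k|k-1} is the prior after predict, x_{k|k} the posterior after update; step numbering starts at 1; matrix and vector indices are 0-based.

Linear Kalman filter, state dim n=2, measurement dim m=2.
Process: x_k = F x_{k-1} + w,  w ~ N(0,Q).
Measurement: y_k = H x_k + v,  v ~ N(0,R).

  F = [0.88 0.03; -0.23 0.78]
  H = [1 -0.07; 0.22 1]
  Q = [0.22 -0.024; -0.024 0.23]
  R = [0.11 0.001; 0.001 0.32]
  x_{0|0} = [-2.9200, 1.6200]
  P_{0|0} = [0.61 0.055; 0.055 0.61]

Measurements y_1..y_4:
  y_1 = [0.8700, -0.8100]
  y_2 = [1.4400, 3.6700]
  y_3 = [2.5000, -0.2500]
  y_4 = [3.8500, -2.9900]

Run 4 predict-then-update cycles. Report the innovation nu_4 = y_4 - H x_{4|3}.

innov = [1.9583, -2.9141]

step 1: x^-=[-2.5210, 1.9352]  P^-=[0.6958 -0.0958; -0.0958 0.6137]  S=[0.8223 0.0168; 0.0168 0.9252]  K=[0.8535 0.0464; -0.1819 0.6438]  nu=[3.5265, -2.1906]  x^+=[0.3870, -0.1166]  P^+=[0.0936 -0.0049; -0.0049 0.2069]
step 2: x^-=[0.3371, -0.1800]  P^-=[0.2924 -0.0414; -0.0414 0.3626]  S=[0.4100 -0.0008; -0.0008 0.6785]  K=[0.7204 0.0346; -0.1619 0.5208]  nu=[1.0903, 3.7758]  x^+=[1.2533, 1.6098]  P^+=[0.0789 -0.0055; -0.0055 0.1677]
step 3: x^-=[1.1512, 0.9674]  P^-=[0.2809 -0.0398; -0.0398 0.3382]  S=[0.3982 -0.0001; -0.0001 0.6543]  K=[0.7126 0.0337; -0.1594 0.5035]  nu=[1.4165, -1.4706]  x^+=[2.1111, 0.0012]  P^+=[0.0780 -0.0057; -0.0057 0.1622]
step 4: x^-=[1.8578, -0.4846]  P^-=[0.2803 -0.0398; -0.0398 0.3348]  S=[0.3975 -0.0000; -0.0000 0.6509]  K=[0.7121 0.0335; -0.1592 0.5010]  nu=[1.9583, -2.9141]  x^+=[3.1546, -2.2563]  P^+=[0.0780 -0.0057; -0.0057 0.1614]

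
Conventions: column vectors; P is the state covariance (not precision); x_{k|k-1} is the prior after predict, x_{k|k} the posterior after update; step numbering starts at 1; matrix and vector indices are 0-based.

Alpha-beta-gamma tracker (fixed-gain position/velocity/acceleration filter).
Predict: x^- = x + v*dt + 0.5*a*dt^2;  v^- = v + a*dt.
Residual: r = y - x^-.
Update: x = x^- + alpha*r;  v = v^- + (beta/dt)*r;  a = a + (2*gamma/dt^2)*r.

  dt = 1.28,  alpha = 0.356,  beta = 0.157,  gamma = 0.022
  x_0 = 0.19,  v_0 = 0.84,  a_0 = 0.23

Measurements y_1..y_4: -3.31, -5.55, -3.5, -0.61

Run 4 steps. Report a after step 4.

step 1: x_pred=1.4536  r=-4.7636  x^+=-0.2422  v^+=0.5501  a^+=0.1021
step 2: x_pred=0.5455  r=-6.0955  x^+=-1.6245  v^+=-0.0669  a^+=-0.0616
step 3: x_pred=-1.7606  r=-1.7394  x^+=-2.3798  v^+=-0.3591  a^+=-0.1083
step 4: x_pred=-2.9282  r=2.3182  x^+=-2.1030  v^+=-0.2135  a^+=-0.0461

a_post = -0.0461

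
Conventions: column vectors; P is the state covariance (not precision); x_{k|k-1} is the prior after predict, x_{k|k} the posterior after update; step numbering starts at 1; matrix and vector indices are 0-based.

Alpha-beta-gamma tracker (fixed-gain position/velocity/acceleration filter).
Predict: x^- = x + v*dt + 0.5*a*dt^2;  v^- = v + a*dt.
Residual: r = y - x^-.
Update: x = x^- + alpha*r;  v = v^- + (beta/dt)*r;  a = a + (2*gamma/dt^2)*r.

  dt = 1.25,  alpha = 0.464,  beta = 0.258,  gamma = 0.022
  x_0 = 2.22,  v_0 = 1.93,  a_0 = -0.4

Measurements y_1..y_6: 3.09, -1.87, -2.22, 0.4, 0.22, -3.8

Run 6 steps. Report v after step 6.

v_post = -1.9711

step 1: x_pred=4.3200  r=-1.2300  x^+=3.7493  v^+=1.1761  a^+=-0.4346
step 2: x_pred=4.8799  r=-6.7499  x^+=1.7479  v^+=-0.7603  a^+=-0.6247
step 3: x_pred=0.3094  r=-2.5294  x^+=-0.8642  v^+=-2.0633  a^+=-0.6959
step 4: x_pred=-3.9871  r=4.3871  x^+=-1.9515  v^+=-2.0278  a^+=-0.5724
step 5: x_pred=-4.9333  r=5.1533  x^+=-2.5422  v^+=-1.6796  a^+=-0.4273
step 6: x_pred=-4.9755  r=1.1755  x^+=-4.4301  v^+=-1.9711  a^+=-0.3942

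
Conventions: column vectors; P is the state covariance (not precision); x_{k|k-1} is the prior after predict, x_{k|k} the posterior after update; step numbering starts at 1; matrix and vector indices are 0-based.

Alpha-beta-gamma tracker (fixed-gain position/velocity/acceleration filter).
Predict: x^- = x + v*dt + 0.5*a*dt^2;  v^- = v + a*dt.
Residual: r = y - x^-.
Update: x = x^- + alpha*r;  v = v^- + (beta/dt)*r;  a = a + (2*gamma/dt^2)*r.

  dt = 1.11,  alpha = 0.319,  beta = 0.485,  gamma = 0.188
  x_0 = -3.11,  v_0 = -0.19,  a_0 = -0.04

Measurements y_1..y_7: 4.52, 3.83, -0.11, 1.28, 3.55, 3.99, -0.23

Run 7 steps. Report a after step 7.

a_post = 2.6643

step 1: x_pred=-3.3455  r=7.8655  x^+=-0.8364  v^+=3.2023  a^+=2.3603
step 2: x_pred=4.1722  r=-0.3422  x^+=4.0631  v^+=5.6728  a^+=2.2559
step 3: x_pred=11.7496  r=-11.8596  x^+=7.9664  v^+=2.9949  a^+=-1.3633
step 4: x_pred=10.4509  r=-9.1709  x^+=7.5254  v^+=-2.5254  a^+=-4.1620
step 5: x_pred=2.1581  r=1.3919  x^+=2.6021  v^+=-6.5371  a^+=-3.7372
step 6: x_pred=-6.9563  r=10.9463  x^+=-3.4645  v^+=-5.9025  a^+=-0.3967
step 7: x_pred=-10.2607  r=10.0307  x^+=-7.0609  v^+=-1.9601  a^+=2.6643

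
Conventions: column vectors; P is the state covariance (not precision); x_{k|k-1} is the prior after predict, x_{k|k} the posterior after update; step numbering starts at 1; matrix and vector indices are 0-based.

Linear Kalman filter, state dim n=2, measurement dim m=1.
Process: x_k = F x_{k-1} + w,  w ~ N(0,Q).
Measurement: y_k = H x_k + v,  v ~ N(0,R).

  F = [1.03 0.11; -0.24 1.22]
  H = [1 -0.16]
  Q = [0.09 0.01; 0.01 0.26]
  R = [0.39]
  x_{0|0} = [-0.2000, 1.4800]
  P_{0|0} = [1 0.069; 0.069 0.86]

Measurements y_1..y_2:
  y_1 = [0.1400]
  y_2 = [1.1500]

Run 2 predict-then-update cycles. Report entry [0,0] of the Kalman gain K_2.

step 1: x^-=[-0.0432, 1.8536]  P^-=[1.1769 -0.0369; -0.0369 1.5572]  S=[1.6186]  K=[0.7308; -0.1767]  nu=[0.4798]  x^+=[0.3074, 1.7688]  P^+=[0.3125 0.1721; 0.1721 1.5067]
step 2: x^-=[0.5112, 2.0842]  P^-=[0.4788 0.3467; 0.3467 2.4197]  S=[0.8198]  K=[0.5164; -0.0493]  nu=[0.9723]  x^+=[1.0133, 2.0362]  P^+=[0.2602 0.3676; 0.3676 2.4177]

K[0,0] = 0.5164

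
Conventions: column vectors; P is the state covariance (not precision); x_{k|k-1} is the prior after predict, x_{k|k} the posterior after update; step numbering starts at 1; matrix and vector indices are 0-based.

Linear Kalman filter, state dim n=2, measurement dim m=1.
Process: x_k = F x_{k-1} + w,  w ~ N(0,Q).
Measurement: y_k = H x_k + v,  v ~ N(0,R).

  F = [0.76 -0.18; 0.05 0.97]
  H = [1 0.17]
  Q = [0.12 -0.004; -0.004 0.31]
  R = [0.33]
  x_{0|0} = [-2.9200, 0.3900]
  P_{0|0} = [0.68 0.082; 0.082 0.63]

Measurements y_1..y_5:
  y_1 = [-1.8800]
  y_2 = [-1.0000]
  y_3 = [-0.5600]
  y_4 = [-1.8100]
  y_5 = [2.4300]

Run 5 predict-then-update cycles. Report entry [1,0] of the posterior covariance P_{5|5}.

step 1: x^-=[-2.2894, 0.2323]  P^-=[0.5107 -0.0284; -0.0284 0.9124]  S=[0.8574]  K=[0.5900; 0.1477]  nu=[0.3699]  x^+=[-2.0711, 0.2869]  P^+=[0.2122 -0.1032; -0.1032 0.8937]
step 2: x^-=[-1.6257, 0.1748]  P^-=[0.2998 -0.2271; -0.2271 1.1414]  S=[0.5855]  K=[0.4460; -0.0565]  nu=[0.5960]  x^+=[-1.3599, 0.1411]  P^+=[0.1833 -0.2124; -0.2124 1.1395]
step 3: x^-=[-1.0589, 0.0689]  P^-=[0.3209 -0.3506; -0.3506 1.3621]  S=[0.5710]  K=[0.4576; -0.2086]  nu=[0.4872]  x^+=[-0.8360, -0.0327]  P^+=[0.2013 -0.2961; -0.2961 1.3372]
step 4: x^-=[-0.6295, -0.0735]  P^-=[0.3606 -0.4455; -0.4455 1.5400]  S=[0.5837]  K=[0.4881; -0.3147]  nu=[-1.1680]  x^+=[-1.1996, 0.2941]  P^+=[0.2216 -0.3558; -0.3558 1.4822]
step 5: x^-=[-0.9646, 0.2252]  P^-=[0.3934 -0.5135; -0.5135 1.6706]  S=[0.5971]  K=[0.5126; -0.3843]  nu=[3.3563]  x^+=[0.7559, -1.0647]  P^+=[0.2365 -0.3958; -0.3958 1.5824]

P_post[1,0] = -0.3958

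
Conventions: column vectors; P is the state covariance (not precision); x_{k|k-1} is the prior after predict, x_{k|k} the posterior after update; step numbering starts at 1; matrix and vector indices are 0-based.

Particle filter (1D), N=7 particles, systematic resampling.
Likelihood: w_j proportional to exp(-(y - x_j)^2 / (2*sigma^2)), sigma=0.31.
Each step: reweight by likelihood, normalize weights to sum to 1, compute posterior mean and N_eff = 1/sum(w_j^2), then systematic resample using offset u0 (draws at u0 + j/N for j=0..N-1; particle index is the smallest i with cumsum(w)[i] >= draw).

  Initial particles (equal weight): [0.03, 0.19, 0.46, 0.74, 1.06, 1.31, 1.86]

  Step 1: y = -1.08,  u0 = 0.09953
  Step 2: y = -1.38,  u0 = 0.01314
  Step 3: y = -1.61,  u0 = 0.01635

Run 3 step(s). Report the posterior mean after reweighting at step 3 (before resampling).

post_mean = 0.0300

step 1: w=[0.8768, 0.1209, 0.0023, 0.0000, 0.0000, 0.0000, 0.0000]  mean=0.0504  Neff=1.2766  idx=[0, 0, 0, 0, 0, 0, 1]
step 2: w=[0.1644, 0.1644, 0.1644, 0.1644, 0.1644, 0.1644, 0.0138]  mean=0.0322  Neff=6.1613  idx=[0, 0, 1, 2, 3, 4, 5]
step 3: w=[0.1429, 0.1429, 0.1429, 0.1429, 0.1429, 0.1429, 0.1429]  mean=0.0300  Neff=7.0000  idx=[0, 1, 2, 3, 4, 5, 6]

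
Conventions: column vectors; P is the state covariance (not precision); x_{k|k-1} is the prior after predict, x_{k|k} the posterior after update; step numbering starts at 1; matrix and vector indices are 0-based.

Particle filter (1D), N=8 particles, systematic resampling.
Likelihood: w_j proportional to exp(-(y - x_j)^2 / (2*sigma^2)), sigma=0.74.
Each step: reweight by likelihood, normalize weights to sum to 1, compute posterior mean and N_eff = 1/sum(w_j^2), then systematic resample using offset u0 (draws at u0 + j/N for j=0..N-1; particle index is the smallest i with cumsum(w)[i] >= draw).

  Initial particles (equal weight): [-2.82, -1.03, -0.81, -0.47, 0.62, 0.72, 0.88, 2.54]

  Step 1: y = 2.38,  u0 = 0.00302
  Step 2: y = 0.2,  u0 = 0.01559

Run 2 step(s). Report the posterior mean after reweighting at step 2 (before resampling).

post_mean = 0.7803

step 1: w=[0.0000, 0.0000, 0.0001, 0.0005, 0.0475, 0.0648, 0.1029, 0.7842]  mean=2.1583  Neff=1.5821  idx=[4, 6, 7, 7, 7, 7, 7, 7]
step 2: w=[0.5502, 0.4237, 0.0044, 0.0044, 0.0044, 0.0044, 0.0044, 0.0044]  mean=0.7803  Neff=2.0734  idx=[0, 0, 0, 0, 0, 1, 1, 1]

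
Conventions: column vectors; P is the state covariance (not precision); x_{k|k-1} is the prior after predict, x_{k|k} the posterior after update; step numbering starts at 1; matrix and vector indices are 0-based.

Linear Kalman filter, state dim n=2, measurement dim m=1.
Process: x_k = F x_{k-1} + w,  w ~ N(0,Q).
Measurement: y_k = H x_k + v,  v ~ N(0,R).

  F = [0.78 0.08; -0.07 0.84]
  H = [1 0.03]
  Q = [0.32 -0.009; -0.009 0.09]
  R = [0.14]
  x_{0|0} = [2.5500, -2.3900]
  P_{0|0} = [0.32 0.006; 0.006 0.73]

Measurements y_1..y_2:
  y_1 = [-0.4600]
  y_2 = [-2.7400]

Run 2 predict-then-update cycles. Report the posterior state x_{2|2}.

step 1: x^-=[1.7978, -2.1861]  P^-=[0.5201 0.0265; 0.0265 0.6060]  S=[0.6622]  K=[0.7866; 0.0674]  nu=[-2.1922]  x^+=[0.0735, -2.3339]  P^+=[0.1104 -0.0086; -0.0086 0.6029]
step 2: x^-=[-0.1294, -1.9656]  P^-=[0.3899 0.0199; 0.0199 0.5170]  S=[0.5316]  K=[0.7346; 0.0666]  nu=[-2.5516]  x^+=[-2.0039, -2.1355]  P^+=[0.1030 -0.0061; -0.0061 0.5146]

x_post = [-2.0039, -2.1355]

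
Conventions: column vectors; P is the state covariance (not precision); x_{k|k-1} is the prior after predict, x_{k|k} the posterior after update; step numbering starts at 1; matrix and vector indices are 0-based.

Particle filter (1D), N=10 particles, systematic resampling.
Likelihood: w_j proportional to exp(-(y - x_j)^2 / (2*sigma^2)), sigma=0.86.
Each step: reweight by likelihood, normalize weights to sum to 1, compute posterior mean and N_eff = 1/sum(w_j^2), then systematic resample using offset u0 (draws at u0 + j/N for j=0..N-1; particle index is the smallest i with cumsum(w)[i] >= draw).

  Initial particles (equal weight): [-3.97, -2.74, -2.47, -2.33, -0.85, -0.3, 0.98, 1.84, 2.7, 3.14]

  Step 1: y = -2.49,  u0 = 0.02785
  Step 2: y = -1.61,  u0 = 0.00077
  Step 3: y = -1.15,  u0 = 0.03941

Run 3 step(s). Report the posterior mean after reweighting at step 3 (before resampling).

step 1: w=[0.0675, 0.2844, 0.2966, 0.2916, 0.0482, 0.0116, 0.0001, 0.0000, 0.0000, 0.0000]  mean=-2.5037  Neff=3.8323  idx=[0, 1, 1, 1, 2, 2, 2, 3, 3, 3]
step 2: w=[0.0044, 0.0808, 0.0808, 0.0808, 0.1162, 0.1162, 0.1162, 0.1349, 0.1349, 0.1349]  mean=-2.4854  Neff=8.7200  idx=[0, 2, 3, 4, 5, 6, 7, 7, 8, 9]
step 3: w=[0.0016, 0.0635, 0.0635, 0.1080, 0.1080, 0.1080, 0.1368, 0.1368, 0.1368, 0.1368]  mean=-2.4301  Neff=8.4772  idx=[1, 3, 4, 4, 5, 6, 7, 8, 8, 9]

post_mean = -2.4301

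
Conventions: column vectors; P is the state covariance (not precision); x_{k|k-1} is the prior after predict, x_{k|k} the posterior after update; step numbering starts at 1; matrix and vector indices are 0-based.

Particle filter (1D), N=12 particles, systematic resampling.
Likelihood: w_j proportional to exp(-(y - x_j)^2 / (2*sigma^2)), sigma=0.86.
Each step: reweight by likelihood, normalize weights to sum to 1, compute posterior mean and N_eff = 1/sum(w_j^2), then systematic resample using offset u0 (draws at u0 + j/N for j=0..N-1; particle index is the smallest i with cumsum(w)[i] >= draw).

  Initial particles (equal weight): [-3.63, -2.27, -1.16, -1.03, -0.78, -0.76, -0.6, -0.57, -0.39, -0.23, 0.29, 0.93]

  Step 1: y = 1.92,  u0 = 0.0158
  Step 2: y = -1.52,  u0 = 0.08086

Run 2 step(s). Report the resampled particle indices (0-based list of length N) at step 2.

resampled_idx = [0, 0, 0, 0, 0, 1, 1, 1, 2, 3, 4, 11]

step 1: w=[0.0000, 0.0000, 0.0020, 0.0035, 0.0090, 0.0097, 0.0171, 0.0189, 0.0339, 0.0549, 0.2072, 0.6438]  mean=0.5916  Neff=2.1626  idx=[5, 9, 10, 10, 10, 11, 11, 11, 11, 11, 11, 11]
step 2: w=[0.4667, 0.2239, 0.0753, 0.0753, 0.0753, 0.0119, 0.0119, 0.0119, 0.0119, 0.0119, 0.0119, 0.0119]  mean=-0.2631  Neff=3.4966  idx=[0, 0, 0, 0, 0, 1, 1, 1, 2, 3, 4, 11]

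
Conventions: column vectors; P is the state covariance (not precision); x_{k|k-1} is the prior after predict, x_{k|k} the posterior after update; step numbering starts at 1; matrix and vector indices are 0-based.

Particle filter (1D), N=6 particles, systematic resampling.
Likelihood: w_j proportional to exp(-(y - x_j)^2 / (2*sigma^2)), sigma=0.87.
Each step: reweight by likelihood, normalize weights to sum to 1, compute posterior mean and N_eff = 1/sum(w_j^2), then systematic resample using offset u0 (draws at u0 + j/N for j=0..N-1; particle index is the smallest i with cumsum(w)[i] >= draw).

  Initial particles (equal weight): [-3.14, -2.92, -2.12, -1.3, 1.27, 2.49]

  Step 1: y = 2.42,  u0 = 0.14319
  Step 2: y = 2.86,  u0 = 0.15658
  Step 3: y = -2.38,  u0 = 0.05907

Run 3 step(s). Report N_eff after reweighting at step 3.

N_eff = 6.0000

step 1: w=[0.0000, 0.0000, 0.0000, 0.0001, 0.2952, 0.7048]  mean=2.1296  Neff=1.7129  idx=[4, 5, 5, 5, 5, 5]
step 2: w=[0.0396, 0.1921, 0.1921, 0.1921, 0.1921, 0.1921]  mean=2.4417  Neff=5.3750  idx=[1, 2, 3, 4, 5, 5]
step 3: w=[0.1667, 0.1667, 0.1667, 0.1667, 0.1667, 0.1667]  mean=2.4900  Neff=6.0000  idx=[0, 1, 2, 3, 4, 5]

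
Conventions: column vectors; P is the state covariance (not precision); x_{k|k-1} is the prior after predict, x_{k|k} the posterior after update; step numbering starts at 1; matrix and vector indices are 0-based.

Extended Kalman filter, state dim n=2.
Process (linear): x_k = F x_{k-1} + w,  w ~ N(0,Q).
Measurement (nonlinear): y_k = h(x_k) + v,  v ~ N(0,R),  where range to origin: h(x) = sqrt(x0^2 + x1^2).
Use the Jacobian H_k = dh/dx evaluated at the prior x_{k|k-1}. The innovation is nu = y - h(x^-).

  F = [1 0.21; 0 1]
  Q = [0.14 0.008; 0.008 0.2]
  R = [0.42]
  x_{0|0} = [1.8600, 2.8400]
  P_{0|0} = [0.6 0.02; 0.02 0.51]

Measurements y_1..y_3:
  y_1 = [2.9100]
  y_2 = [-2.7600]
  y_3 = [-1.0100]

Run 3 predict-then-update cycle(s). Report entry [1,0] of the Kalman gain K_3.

K[1,0] = -0.3407

step 1: x^-=[2.4564, 2.8400]  P^-=[0.7709 0.1351; 0.1351 0.7100]  H_jac=[0.6542 0.7563]  S=[1.2897]  K=[0.4702; 0.4849]  nu=[-0.8449]  x^+=[2.0591, 2.4303]  P^+=[0.4857 -0.1590; -0.1590 0.4068]
step 2: x^-=[2.5694, 2.4303]  P^-=[0.5769 -0.0656; -0.0656 0.6068]  H_jac=[0.7265 0.6872]  S=[0.9455]  K=[0.3956; 0.3906]  nu=[-6.2967]  x^+=[0.0785, -0.0292]  P^+=[0.4289 -0.2117; -0.2117 0.4625]
step 3: x^-=[0.0723, -0.0292]  P^-=[0.5004 -0.1065; -0.1065 0.6625]  H_jac=[0.9275 -0.3738]  S=[1.0169]  K=[0.4956; -0.3407]  nu=[-1.0880]  x^+=[-0.4668, 0.3415]  P^+=[0.2507 0.0652; 0.0652 0.5445]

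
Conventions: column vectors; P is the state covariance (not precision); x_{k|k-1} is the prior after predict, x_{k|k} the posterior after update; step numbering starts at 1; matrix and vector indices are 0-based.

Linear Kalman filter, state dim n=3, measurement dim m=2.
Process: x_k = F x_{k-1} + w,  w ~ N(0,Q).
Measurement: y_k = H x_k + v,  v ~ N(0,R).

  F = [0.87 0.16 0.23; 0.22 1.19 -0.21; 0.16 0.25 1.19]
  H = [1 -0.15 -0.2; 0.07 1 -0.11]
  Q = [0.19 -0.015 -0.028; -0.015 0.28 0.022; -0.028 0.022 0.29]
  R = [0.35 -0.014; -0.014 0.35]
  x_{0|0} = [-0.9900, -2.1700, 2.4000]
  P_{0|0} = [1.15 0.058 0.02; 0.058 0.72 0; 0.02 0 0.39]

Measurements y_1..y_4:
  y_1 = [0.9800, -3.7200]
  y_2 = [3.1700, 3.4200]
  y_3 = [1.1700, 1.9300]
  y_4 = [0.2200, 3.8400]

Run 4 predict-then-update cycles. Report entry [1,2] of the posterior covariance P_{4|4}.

step 1: x^-=[-0.6565, -3.3041, 2.1551]  P^-=[1.1236 0.3828 0.3032; 0.3828 1.4010 0.1980; 0.3032 0.1980 0.9290]  S=[1.3181 0.1798; 0.1798 1.7731]  K=[0.7402 0.1664; -0.0073 0.7937; 0.0583 0.0601]  nu=[1.5719, -0.1329]  x^+=[0.4849, -3.4211, 2.2388]  P^+=[0.3081 0.0504 0.2188; 0.0504 0.2860 0.1058; 0.2188 0.1058 0.9168]
step 2: x^-=[0.3894, -4.4345, 1.8865]  P^-=[0.5884 0.1046 0.5503; 0.1046 0.6937 0.0953; 0.5503 0.0953 1.7644]  S=[0.7788 -0.0203; -0.0203 1.0531]  K=[0.5964 0.0924; -0.0067 0.6556; 0.2338 -0.0527]  nu=[2.4927, 8.0348]  x^+=[2.6187, 0.8160, 2.0458]  P^+=[0.3046 0.0518 0.4466; 0.0518 0.2409 0.1360; 0.4466 0.1360 1.7184]
step 3: x^-=[2.8794, 1.1175, 3.0574]  P^-=[0.7208 0.0353 1.0195; 0.0353 0.6295 -0.0249; 1.0195 -0.0249 3.0014]  S=[0.7851 -0.0789; -0.0789 1.0141]  K=[0.6541 0.0248; -0.0062 0.6254; 0.5146 -0.2397]  nu=[-0.9303, 0.9473]  x^+=[2.2944, 1.7157, 2.3516]  P^+=[0.3868 0.0549 0.7499; 0.0549 0.2322 0.1551; 0.7499 0.1551 2.7157]
step 4: x^-=[2.8115, 2.0526, 3.5944]  P^-=[0.9592 -0.0309 1.6342; -0.0309 0.6293 -0.1778; 1.6342 -0.1778 4.5424]  S=[0.8500 -0.1419; -0.1419 1.0485]  K=[0.7434 -0.0363; -0.0027 0.6164; 0.8139 -0.4269]  nu=[-1.5648, 1.9860]  x^+=[1.5763, 3.2808, 1.4731]  P^+=[0.4805 0.0593 1.0545; 0.0593 0.2305 0.1713; 1.0545 0.1713 3.6897]

P_post[1,2] = 0.1713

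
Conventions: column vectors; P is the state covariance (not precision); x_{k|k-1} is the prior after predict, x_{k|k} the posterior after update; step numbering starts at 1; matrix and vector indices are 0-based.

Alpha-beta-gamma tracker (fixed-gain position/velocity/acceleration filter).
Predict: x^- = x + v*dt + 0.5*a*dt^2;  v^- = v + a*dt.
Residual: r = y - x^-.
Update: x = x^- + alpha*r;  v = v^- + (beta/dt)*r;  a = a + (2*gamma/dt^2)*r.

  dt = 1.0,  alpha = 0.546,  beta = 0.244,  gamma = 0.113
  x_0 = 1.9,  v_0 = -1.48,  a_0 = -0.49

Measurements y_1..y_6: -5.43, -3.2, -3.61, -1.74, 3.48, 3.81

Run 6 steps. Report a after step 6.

step 1: x_pred=0.1750  r=-5.6050  x^+=-2.8853  v^+=-3.3376  a^+=-1.7567
step 2: x_pred=-7.1013  r=3.9013  x^+=-4.9712  v^+=-4.1424  a^+=-0.8750
step 3: x_pred=-9.5511  r=5.9411  x^+=-6.3073  v^+=-3.5678  a^+=0.4677
step 4: x_pred=-9.6413  r=7.9013  x^+=-5.3272  v^+=-1.1722  a^+=2.2534
step 5: x_pred=-5.3727  r=8.8527  x^+=-0.5391  v^+=3.2412  a^+=4.2541
step 6: x_pred=4.8291  r=-1.0191  x^+=4.2727  v^+=7.2466  a^+=4.0238

a_post = 4.0238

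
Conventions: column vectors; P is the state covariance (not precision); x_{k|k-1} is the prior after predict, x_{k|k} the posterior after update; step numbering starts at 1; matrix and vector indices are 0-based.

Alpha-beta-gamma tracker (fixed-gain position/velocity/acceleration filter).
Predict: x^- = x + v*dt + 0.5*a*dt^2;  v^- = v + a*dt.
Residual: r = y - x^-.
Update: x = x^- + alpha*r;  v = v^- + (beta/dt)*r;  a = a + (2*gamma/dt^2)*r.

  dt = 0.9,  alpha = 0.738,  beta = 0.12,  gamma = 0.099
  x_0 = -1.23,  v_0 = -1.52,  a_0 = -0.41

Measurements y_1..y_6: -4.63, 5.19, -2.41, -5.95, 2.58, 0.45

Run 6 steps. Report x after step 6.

step 1: x_pred=-2.7640  r=-1.8660  x^+=-4.1411  v^+=-2.1378  a^+=-0.8661
step 2: x_pred=-6.4159  r=11.6059  x^+=2.1493  v^+=-1.3698  a^+=1.9709
step 3: x_pred=1.7146  r=-4.1246  x^+=-1.3294  v^+=-0.1460  a^+=0.9626
step 4: x_pred=-1.0709  r=-4.8791  x^+=-4.6717  v^+=0.0698  a^+=-0.2300
step 5: x_pred=-4.7020  r=7.2820  x^+=0.6721  v^+=0.8337  a^+=1.5500
step 6: x_pred=2.0502  r=-1.6002  x^+=0.8693  v^+=2.0154  a^+=1.1588

x_post = 0.8693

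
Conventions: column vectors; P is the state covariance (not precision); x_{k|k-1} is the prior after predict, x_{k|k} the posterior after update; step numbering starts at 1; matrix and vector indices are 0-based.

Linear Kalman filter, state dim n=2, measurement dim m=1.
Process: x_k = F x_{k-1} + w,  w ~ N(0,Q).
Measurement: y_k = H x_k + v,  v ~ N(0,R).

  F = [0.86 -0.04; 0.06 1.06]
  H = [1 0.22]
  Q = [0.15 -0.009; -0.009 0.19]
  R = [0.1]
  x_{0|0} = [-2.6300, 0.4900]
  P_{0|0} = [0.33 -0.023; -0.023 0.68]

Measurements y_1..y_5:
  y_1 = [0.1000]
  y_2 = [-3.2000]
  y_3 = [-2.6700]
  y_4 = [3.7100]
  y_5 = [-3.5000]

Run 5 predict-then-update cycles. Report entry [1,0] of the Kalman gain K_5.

K[1,0] = 0.1786

step 1: x^-=[-2.2814, 0.3616]  P^-=[0.3967 -0.0417; -0.0417 0.9523]  S=[0.5245]  K=[0.7389; 0.3199]  nu=[2.3018]  x^+=[-0.5804, 1.0980]  P^+=[0.1104 -0.1657; -0.1657 0.8986]
step 2: x^-=[-0.5431, 1.1291]  P^-=[0.2445 -0.1921; -0.1921 1.1790]  S=[0.3170]  K=[0.6378; 0.2123]  nu=[-2.9053]  x^+=[-2.3962, 0.5121]  P^+=[0.1155 -0.2350; -0.2350 1.1647]
step 3: x^-=[-2.0812, 0.3991]  P^-=[0.2534 -0.2661; -0.2661 1.4692]  S=[0.3075]  K=[0.6339; 0.1858]  nu=[-0.6766]  x^+=[-2.5101, 0.2734]  P^+=[0.1299 -0.3023; -0.3023 1.4586]
step 4: x^-=[-2.1696, 0.1392]  P^-=[0.2692 -0.3390; -0.3390 1.7909]  S=[0.3067]  K=[0.6345; 0.1793]  nu=[5.8490]  x^+=[1.5417, 1.1879]  P^+=[0.1457 -0.3739; -0.3739 1.7810]
step 5: x^-=[1.2784, 1.3517]  P^-=[0.2863 -0.4169; -0.4169 2.1441]  S=[0.3067]  K=[0.6346; 0.1786]  nu=[-5.0757]  x^+=[-1.9428, 0.4452]  P^+=[0.1628 -0.4517; -0.4517 2.1343]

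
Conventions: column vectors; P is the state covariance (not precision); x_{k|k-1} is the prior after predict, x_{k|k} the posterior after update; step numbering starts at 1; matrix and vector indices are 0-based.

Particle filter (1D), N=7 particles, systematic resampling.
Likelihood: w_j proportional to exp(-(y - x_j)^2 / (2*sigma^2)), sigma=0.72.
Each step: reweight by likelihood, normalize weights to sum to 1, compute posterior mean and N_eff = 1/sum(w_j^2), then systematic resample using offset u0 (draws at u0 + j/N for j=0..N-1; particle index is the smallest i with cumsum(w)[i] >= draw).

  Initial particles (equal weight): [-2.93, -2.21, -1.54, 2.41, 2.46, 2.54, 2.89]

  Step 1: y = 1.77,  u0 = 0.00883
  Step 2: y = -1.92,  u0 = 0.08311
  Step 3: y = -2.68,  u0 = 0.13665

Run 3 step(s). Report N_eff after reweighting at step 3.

N_eff = 6.2648

step 1: w=[0.0000, 0.0000, 0.0000, 0.3107, 0.2914, 0.2603, 0.1376]  mean=2.5244  Neff=3.7294  idx=[3, 3, 3, 4, 4, 5, 6]
step 2: w=[0.2146, 0.2146, 0.2146, 0.1410, 0.1410, 0.0713, 0.0031]  mean=2.4349  Neff=5.4663  idx=[0, 1, 1, 2, 3, 4, 5]
step 3: w=[0.1820, 0.1820, 0.1820, 0.1820, 0.1111, 0.1111, 0.0500]  mean=2.4276  Neff=6.2648  idx=[0, 1, 2, 3, 3, 5, 6]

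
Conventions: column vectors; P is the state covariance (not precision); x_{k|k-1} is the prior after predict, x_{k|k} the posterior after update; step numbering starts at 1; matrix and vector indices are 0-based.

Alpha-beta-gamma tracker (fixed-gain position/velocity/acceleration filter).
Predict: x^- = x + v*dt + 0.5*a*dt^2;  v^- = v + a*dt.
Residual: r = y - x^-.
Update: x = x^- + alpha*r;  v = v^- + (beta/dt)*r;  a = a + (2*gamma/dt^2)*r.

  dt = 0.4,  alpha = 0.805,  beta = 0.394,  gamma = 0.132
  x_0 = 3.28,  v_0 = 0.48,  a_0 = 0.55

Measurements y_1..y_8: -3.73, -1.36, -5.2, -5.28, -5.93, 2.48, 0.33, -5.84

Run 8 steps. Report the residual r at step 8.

step 1: x_pred=3.5160  r=-7.2460  x^+=-2.3170  v^+=-6.4373  a^+=-11.4059
step 2: x_pred=-5.8044  r=4.4444  x^+=-2.2267  v^+=-6.6219  a^+=-4.0726
step 3: x_pred=-5.2012  r=0.0012  x^+=-5.2002  v^+=-8.2497  a^+=-4.0706
step 4: x_pred=-8.8258  r=3.5458  x^+=-5.9714  v^+=-6.3854  a^+=1.7800
step 5: x_pred=-8.3832  r=2.4532  x^+=-6.4084  v^+=-3.2570  a^+=5.8277
step 6: x_pred=-7.2450  r=9.7250  x^+=0.5836  v^+=8.6532  a^+=21.8739
step 7: x_pred=5.7948  r=-5.4648  x^+=1.3956  v^+=12.0199  a^+=12.8569
step 8: x_pred=7.2321  r=-13.0721  x^+=-3.2909  v^+=4.2866  a^+=-8.7121

resid = -13.0721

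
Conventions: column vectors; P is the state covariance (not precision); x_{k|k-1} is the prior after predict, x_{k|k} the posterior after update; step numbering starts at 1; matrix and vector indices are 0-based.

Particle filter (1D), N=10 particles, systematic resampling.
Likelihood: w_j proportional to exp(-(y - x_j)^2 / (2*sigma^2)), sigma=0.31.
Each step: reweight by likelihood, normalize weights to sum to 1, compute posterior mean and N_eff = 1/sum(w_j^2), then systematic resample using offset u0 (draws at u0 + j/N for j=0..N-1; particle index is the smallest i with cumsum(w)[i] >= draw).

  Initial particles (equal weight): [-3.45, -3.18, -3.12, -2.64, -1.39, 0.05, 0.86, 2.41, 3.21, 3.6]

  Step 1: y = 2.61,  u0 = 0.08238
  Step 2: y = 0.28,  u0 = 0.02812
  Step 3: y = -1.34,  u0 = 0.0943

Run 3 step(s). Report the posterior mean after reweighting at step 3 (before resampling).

step 1: w=[0.0000, 0.0000, 0.0000, 0.0000, 0.0000, 0.0000, 0.0000, 0.8356, 0.1581, 0.0063]  mean=2.5440  Neff=1.3826  idx=[7, 7, 7, 7, 7, 7, 7, 7, 8, 8]
step 2: w=[0.1250, 0.1250, 0.1250, 0.1250, 0.1250, 0.1250, 0.1250, 0.1250, 0.0000, 0.0000]  mean=2.4100  Neff=8.0000  idx=[0, 1, 1, 2, 3, 4, 5, 5, 6, 7]
step 3: w=[0.1000, 0.1000, 0.1000, 0.1000, 0.1000, 0.1000, 0.1000, 0.1000, 0.1000, 0.1000]  mean=2.4100  Neff=10.0000  idx=[0, 1, 2, 3, 4, 5, 6, 7, 8, 9]

post_mean = 2.4100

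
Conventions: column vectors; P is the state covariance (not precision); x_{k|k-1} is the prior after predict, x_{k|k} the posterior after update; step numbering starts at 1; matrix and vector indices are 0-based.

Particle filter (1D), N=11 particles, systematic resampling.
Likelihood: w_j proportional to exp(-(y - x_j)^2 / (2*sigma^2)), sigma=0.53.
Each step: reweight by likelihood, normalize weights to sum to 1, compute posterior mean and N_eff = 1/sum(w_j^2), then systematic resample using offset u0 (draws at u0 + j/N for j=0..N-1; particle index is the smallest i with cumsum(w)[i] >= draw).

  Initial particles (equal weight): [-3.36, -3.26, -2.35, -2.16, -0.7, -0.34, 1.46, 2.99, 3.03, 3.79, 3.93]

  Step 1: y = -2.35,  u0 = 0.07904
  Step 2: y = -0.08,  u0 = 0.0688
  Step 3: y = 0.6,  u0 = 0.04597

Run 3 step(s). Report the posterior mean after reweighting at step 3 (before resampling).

post_mean = -2.1659

step 1: w=[0.0696, 0.0979, 0.4277, 0.4011, 0.0034, 0.0003, 0.0000, 0.0000, 0.0000, 0.0000, 0.0000]  mean=-2.4270  Neff=2.7914  idx=[1, 2, 2, 2, 2, 2, 3, 3, 3, 3, 3]
step 2: w=[0.0000, 0.0374, 0.0374, 0.0374, 0.0374, 0.0374, 0.1626, 0.1626, 0.1626, 0.1626, 0.1626]  mean=-2.1955  Neff=7.1816  idx=[2, 5, 6, 6, 7, 8, 8, 9, 9, 10, 10]
step 3: w=[0.0156, 0.0156, 0.1076, 0.1076, 0.1076, 0.1076, 0.1076, 0.1076, 0.1076, 0.1076, 0.1076]  mean=-2.1659  Neff=9.5447  idx=[2, 2, 3, 4, 5, 6, 7, 8, 8, 9, 10]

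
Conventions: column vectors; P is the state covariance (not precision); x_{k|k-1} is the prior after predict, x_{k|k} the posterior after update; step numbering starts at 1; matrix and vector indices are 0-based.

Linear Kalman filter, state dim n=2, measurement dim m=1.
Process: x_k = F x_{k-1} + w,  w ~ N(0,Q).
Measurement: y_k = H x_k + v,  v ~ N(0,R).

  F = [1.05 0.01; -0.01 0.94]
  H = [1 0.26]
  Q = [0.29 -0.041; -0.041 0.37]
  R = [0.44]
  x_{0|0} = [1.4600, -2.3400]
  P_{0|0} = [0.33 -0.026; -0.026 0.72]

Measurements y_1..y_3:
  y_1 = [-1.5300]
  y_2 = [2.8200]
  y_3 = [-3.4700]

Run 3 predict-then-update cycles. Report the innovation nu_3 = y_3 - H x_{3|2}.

innov = [-4.9479]

step 1: x^-=[1.5096, -2.2142]  P^-=[0.6534 -0.0634; -0.0634 1.0067]  S=[1.1285]  K=[0.5644; 0.1758]  nu=[-2.4639]  x^+=[0.1190, -2.6474]  P^+=[0.2939 -0.1753; -0.1753 0.9718]
step 2: x^-=[0.0985, -2.4897]  P^-=[0.6105 -0.2080; -0.2080 1.2320]  S=[1.0256]  K=[0.5425; 0.1095]  nu=[3.3688]  x^+=[1.9261, -2.1207]  P^+=[0.3086 -0.2689; -0.2689 1.2197]
step 3: x^-=[2.0012, -2.0127]  P^-=[0.6247 -0.2982; -0.2982 1.4528]  S=[1.0079]  K=[0.5429; 0.0789]  nu=[-4.9479]  x^+=[-0.6851, -2.4032]  P^+=[0.3276 -0.3414; -0.3414 1.4466]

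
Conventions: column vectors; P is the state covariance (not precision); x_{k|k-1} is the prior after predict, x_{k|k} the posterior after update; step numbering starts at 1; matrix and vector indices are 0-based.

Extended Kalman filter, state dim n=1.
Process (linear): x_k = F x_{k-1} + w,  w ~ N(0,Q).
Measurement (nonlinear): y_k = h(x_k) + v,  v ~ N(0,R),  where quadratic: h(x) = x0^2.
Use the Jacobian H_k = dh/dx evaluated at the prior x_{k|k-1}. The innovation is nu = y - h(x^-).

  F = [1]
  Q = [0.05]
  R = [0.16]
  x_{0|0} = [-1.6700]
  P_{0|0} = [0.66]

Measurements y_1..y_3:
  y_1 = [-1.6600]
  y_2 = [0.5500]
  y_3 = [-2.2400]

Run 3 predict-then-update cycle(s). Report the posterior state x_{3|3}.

step 1: x^-=[-1.6700]  P^-=[0.7100]  H_jac=[-3.3400]  S=[8.0805]  K=[-0.2935]  nu=[-4.4489]  x^+=[-0.3644]  P^+=[0.0141]
step 2: x^-=[-0.3644]  P^-=[0.0641]  H_jac=[-0.7287]  S=[0.1940]  K=[-0.2406]  nu=[0.4172]  x^+=[-0.4648]  P^+=[0.0528]
step 3: x^-=[-0.4648]  P^-=[0.1028]  H_jac=[-0.9295]  S=[0.2488]  K=[-0.3841]  nu=[-2.4560]  x^+=[0.4786]  P^+=[0.0661]

x_post = [0.4786]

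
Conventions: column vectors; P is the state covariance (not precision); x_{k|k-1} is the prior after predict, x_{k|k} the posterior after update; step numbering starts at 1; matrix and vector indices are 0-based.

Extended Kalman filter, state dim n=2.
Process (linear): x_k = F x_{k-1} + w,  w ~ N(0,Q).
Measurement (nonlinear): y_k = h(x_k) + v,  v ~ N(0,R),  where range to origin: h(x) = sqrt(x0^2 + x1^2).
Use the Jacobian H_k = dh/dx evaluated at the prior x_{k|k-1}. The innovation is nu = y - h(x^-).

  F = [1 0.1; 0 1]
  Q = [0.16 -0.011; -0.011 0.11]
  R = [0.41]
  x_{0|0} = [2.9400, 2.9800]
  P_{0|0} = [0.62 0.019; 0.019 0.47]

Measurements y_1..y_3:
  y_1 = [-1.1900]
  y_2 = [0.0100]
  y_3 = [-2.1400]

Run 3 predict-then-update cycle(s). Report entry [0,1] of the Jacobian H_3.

step 1: x^-=[3.2380, 2.9800]  P^-=[0.7885 0.0550; 0.0550 0.5800]  H_jac=[0.7358 0.6772]  S=[1.1577]  K=[0.5333; 0.3742]  nu=[-5.5906]  x^+=[0.2564, 0.8879]  P^+=[0.4592 -0.1761; -0.1761 0.4179]
step 2: x^-=[0.3452, 0.8879]  P^-=[0.5882 -0.1453; -0.1453 0.5279]  H_jac=[0.3623 0.9320]  S=[0.8477]  K=[0.0917; 0.5183]  nu=[-0.9426]  x^+=[0.2587, 0.3993]  P^+=[0.5810 -0.1856; -0.1856 0.3001]
step 3: x^-=[0.2987, 0.3993]  P^-=[0.7069 -0.1665; -0.1665 0.4101]  H_jac=[0.5990 0.8008]  S=[0.7669]  K=[0.3783; 0.2982]  nu=[-2.6386]  x^+=[-0.6994, -0.3875]  P^+=[0.5972 -0.2530; -0.2530 0.3420]

H_jac[0,1] = 0.8008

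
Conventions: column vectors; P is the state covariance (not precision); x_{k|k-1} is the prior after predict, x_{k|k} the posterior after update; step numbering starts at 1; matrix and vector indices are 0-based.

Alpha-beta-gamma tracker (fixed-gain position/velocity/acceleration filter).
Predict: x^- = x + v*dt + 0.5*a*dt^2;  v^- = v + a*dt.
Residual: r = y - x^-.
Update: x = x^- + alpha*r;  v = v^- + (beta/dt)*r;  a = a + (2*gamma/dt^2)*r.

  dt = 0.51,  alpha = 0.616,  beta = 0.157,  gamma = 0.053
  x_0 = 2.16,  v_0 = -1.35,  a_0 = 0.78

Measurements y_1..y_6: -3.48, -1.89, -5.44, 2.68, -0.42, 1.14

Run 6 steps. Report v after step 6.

step 1: x_pred=1.5729  r=-5.0529  x^+=-1.5397  v^+=-2.5077  a^+=-1.2793
step 2: x_pred=-2.9850  r=1.0950  x^+=-2.3105  v^+=-2.8231  a^+=-0.8330
step 3: x_pred=-3.8586  r=-1.5814  x^+=-4.8327  v^+=-3.7347  a^+=-1.4775
step 4: x_pred=-6.9296  r=9.6096  x^+=-1.0101  v^+=-1.5300  a^+=2.4387
step 5: x_pred=-1.4732  r=1.0532  x^+=-0.8244  v^+=0.0380  a^+=2.8680
step 6: x_pred=-0.4321  r=1.5721  x^+=0.5363  v^+=1.9846  a^+=3.5087

v_post = 1.9846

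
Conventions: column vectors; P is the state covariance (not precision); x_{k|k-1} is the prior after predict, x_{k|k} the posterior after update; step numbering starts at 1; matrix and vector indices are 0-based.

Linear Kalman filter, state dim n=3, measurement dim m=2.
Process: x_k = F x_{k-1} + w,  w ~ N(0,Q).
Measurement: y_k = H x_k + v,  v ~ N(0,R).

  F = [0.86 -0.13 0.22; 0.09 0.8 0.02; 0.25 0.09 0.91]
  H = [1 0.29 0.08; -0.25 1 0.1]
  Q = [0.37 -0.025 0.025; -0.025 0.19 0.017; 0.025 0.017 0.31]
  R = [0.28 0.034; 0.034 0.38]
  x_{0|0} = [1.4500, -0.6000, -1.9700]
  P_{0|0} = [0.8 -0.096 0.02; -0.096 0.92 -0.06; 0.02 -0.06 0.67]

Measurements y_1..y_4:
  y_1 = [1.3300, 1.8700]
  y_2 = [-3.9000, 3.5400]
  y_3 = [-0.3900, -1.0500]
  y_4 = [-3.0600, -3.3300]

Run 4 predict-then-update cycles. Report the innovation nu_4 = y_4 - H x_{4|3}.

innov = [-1.6425, -3.5205]

step 1: x^-=[0.8916, -0.3889, -1.4842]  P^-=[1.0421 -0.1304 0.3387; -0.1304 0.7699 0.0514; 0.3387 0.0514 0.9172]  S=[1.3737 -0.0842; -0.0842 1.2827]  K=[0.7367 -0.2300; 0.1096 0.6368; 0.3149 0.0662]  nu=[0.6699, 2.6302]  x^+=[0.7802, 1.3595, -1.0990]  P^+=[0.2001 -0.0161 0.0376; -0.0161 0.2450 -0.0326; 0.0376 -0.0326 0.7789]
step 2: x^-=[0.2524, 1.1358, -0.6827]  P^-=[0.5795 -0.0467 0.2551; -0.0467 0.3455 0.0294; 0.2551 0.0294 0.9805]  S=[0.9099 -0.0226; -0.0226 0.7880]  K=[0.6397 -0.1925; 0.0727 0.4591; 0.3782 0.0917]  nu=[-4.4272, 2.5356]  x^+=[-3.0674, 1.9777, -2.1244]  P^+=[0.1725 -0.0131 0.0485; -0.0131 0.1761 -0.0247; 0.0485 -0.0247 0.8453]
step 3: x^-=[-3.3625, 1.2636, -2.5221]  P^-=[0.5642 -0.0376 0.2718; -0.0376 0.3019 0.0324; 0.2718 0.0324 1.0397]  S=[0.8994 -0.0208; -0.0208 0.7393]  K=[0.6350 -0.1870; 0.0683 0.4274; 0.4075 0.1040]  nu=[2.8078, -2.9020]  x^+=[-1.0367, 0.2150, -1.6798]  P^+=[0.1707 -0.0121 0.0532; -0.0121 0.1639 -0.0217; 0.0532 -0.0217 0.8841]
step 4: x^-=[-1.2890, 0.0451, -1.7684]  P^-=[0.5659 -0.0349 0.2829; -0.0349 0.2944 0.0350; 0.2829 0.0350 1.0742]  S=[0.9042 -0.0195; -0.0195 0.7308]  K=[0.6357 -0.1857; 0.0679 0.4214; 0.4216 0.1093]  nu=[-1.6425, -3.5205]  x^+=[-1.6793, -1.5499, -2.8456]  P^+=[0.1707 -0.0118 0.0553; -0.0118 0.1616 -0.0210; 0.0553 -0.0210 0.9066]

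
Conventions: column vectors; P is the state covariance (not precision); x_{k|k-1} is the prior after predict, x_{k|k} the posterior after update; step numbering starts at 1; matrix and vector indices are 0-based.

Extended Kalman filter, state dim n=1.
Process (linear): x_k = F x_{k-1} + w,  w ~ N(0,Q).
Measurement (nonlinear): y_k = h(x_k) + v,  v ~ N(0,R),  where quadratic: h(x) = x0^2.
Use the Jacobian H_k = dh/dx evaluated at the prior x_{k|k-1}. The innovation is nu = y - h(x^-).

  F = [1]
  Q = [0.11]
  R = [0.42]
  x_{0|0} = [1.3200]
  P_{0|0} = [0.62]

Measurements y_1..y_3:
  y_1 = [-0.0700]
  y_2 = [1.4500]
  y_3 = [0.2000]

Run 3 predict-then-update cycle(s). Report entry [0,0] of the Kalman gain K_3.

step 1: x^-=[1.3200]  P^-=[0.7300]  H_jac=[2.6400]  S=[5.5078]  K=[0.3499]  nu=[-1.8124]  x^+=[0.6858]  P^+=[0.0557]
step 2: x^-=[0.6858]  P^-=[0.1657]  H_jac=[1.3717]  S=[0.7317]  K=[0.3106]  nu=[0.9796]  x^+=[0.9901]  P^+=[0.0951]
step 3: x^-=[0.9901]  P^-=[0.2051]  H_jac=[1.9801]  S=[1.2242]  K=[0.3317]  nu=[-0.7802]  x^+=[0.7312]  P^+=[0.0704]

K[0,0] = 0.3317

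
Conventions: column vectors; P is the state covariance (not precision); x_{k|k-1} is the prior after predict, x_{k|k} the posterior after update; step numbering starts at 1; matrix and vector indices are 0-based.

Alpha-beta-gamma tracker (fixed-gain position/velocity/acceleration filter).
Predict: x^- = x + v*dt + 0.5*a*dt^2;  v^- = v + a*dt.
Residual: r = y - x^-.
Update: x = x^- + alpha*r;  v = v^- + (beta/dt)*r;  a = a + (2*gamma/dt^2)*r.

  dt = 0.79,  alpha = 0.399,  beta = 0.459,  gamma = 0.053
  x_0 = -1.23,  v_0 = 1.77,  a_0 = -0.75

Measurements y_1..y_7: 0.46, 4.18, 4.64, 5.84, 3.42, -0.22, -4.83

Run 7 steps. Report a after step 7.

a_post = -2.5763

step 1: x_pred=-0.0657  r=0.5257  x^+=0.1440  v^+=1.4830  a^+=-0.6607
step 2: x_pred=1.1094  r=3.0706  x^+=2.3346  v^+=2.7451  a^+=-0.1392
step 3: x_pred=4.4597  r=0.1803  x^+=4.5317  v^+=2.7398  a^+=-0.1086
step 4: x_pred=6.6623  r=-0.8223  x^+=6.3342  v^+=2.1763  a^+=-0.2482
step 5: x_pred=7.9760  r=-4.5560  x^+=6.1582  v^+=-0.6669  a^+=-1.0220
step 6: x_pred=5.3124  r=-5.5324  x^+=3.1050  v^+=-4.6887  a^+=-1.9617
step 7: x_pred=-1.2112  r=-3.6188  x^+=-2.6551  v^+=-8.3410  a^+=-2.5763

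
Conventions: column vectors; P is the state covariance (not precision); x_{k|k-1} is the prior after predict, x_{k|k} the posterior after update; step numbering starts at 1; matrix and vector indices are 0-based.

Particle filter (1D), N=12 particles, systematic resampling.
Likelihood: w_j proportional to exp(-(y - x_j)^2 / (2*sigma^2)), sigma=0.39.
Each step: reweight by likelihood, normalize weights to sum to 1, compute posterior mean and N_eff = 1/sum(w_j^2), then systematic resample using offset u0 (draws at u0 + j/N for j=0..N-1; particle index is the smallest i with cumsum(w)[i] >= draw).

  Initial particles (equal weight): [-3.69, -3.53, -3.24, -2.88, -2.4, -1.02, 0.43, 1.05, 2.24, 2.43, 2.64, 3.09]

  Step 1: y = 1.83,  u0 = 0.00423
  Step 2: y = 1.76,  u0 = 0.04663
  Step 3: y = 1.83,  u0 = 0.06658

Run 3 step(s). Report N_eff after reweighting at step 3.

N_eff = 11.0250

step 1: w=[0.0000, 0.0000, 0.0000, 0.0000, 0.0000, 0.0000, 0.0014, 0.1187, 0.5049, 0.2687, 0.1015, 0.0047]  mean=2.1919  Neff=2.8445  idx=[7, 7, 8, 8, 8, 8, 8, 8, 9, 9, 9, 10]
step 2: w=[0.0482, 0.0482, 0.1184, 0.1184, 0.1184, 0.1184, 0.1184, 0.1184, 0.0577, 0.0577, 0.0577, 0.0198]  mean=2.1662  Neff=10.0807  idx=[0, 2, 2, 3, 4, 5, 5, 6, 7, 7, 9, 10]
step 3: w=[0.0228, 0.0971, 0.0971, 0.0971, 0.0971, 0.0971, 0.0971, 0.0971, 0.0971, 0.0971, 0.0517, 0.0517]  mean=2.2325  Neff=11.0250  idx=[1, 2, 3, 4, 4, 5, 6, 7, 8, 9, 10, 11]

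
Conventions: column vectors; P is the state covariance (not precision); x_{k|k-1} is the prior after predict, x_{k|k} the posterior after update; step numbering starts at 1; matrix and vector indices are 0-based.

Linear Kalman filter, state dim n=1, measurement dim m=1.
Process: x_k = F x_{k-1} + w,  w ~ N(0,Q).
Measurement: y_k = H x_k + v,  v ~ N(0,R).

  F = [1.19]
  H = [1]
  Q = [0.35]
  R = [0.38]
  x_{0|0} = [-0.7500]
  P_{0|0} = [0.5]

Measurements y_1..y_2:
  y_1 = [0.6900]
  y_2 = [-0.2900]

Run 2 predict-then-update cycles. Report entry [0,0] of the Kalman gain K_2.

step 1: x^-=[-0.8925]  P^-=[1.0580]  S=[1.4381]  K=[0.7358]  nu=[1.5825]  x^+=[0.2718]  P^+=[0.2796]
step 2: x^-=[0.3235]  P^-=[0.7459]  S=[1.1259]  K=[0.6625]  nu=[-0.6135]  x^+=[-0.0830]  P^+=[0.2517]

K[0,0] = 0.6625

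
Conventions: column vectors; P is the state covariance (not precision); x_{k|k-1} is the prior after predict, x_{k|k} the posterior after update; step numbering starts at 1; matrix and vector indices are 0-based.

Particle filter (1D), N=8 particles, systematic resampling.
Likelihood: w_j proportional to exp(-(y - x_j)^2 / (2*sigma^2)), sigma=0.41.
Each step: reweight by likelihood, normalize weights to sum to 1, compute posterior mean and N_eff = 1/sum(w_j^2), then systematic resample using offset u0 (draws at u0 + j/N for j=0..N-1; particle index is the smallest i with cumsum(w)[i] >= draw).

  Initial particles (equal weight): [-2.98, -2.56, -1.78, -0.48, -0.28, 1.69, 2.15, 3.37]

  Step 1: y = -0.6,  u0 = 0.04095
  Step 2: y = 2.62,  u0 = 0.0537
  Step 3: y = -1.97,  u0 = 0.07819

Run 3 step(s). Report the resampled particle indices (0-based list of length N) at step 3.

resampled_idx = [0, 1, 2, 3, 4, 5, 6, 7]

step 1: w=[0.0000, 0.0000, 0.0093, 0.5598, 0.4309, 0.0000, 0.0000, 0.0000]  mean=-0.4059  Neff=2.0034  idx=[3, 3, 3, 3, 3, 4, 4, 4]
step 2: w=[0.0090, 0.0090, 0.0090, 0.0090, 0.0090, 0.3184, 0.3184, 0.3184]  mean=-0.2890  Neff=3.2840  idx=[5, 5, 5, 6, 6, 6, 7, 7]
step 3: w=[0.1250, 0.1250, 0.1250, 0.1250, 0.1250, 0.1250, 0.1250, 0.1250]  mean=-0.2800  Neff=8.0000  idx=[0, 1, 2, 3, 4, 5, 6, 7]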